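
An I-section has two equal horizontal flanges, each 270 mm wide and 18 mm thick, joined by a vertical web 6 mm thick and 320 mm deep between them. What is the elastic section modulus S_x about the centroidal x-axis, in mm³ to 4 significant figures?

Break the section into simple shapes (no overlaps), measuring from the bottom-left corner of the bounding box.
Bottom flange: 270 × 18, A = 4 860 mm², y = 9 mm, Ī = 131 220 mm⁴.
Web: 6 × 320, A = 1 920 mm², y = 178 mm, Ī = 16 384 000 mm⁴.
Top flange: 270 × 18, A = 4 860 mm², y = 347 mm, Ī = 131 220 mm⁴.
By symmetry the centroid is at mid-height, ȳ = 178 mm.
Transfer each piece to the centroidal x-axis using Ī + A·d² with d = y − 178:
  bottom flange: d = -169 mm → contributes +138 937 680 mm⁴
  web: d = 0 mm → contributes +16 384 000 mm⁴
  top flange: d = 169 mm → contributes +138 937 680 mm⁴
Total I = 294 259 360 mm⁴.
Extreme fibre distance c = 178 mm; S = I/c = 1 653 142 mm³.

S_x ≈ 1.653 × 10⁶ mm³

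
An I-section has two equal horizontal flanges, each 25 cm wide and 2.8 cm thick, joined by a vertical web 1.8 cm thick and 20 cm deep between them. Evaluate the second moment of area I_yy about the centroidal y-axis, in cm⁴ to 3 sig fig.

Treat the section as a set of non-overlapping primitives; coordinates are from the bounding-box lower-left.
Bottom flange: 25 × 2.8, A = 70 cm², x = 12.5 cm, Ī = 3645.8 cm⁴.
Web: 1.8 × 20, A = 36 cm², x = 12.5 cm, Ī = 9.72 cm⁴.
Top flange: 25 × 2.8, A = 70 cm², x = 12.5 cm, Ī = 3645.8 cm⁴.
By symmetry the centroid is at mid-width, x̄ = 12.5 cm.
All pieces are centred on the centroidal y-axis, so I = ΣĪ = 7301.4 cm⁴.

I_yy ≈ 7300 cm⁴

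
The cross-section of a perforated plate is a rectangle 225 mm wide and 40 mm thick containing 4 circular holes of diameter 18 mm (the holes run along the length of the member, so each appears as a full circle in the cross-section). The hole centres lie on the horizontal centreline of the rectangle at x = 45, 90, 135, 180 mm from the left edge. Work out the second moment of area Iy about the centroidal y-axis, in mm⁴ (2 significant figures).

Iy ≈ 3.5 × 10⁷ mm⁴

Decompose the section into non-overlapping parts with the origin at the bottom-left of its bounding rectangle.
Plate: 225 × 40, A = 9 000 mm², x = 112.5 mm, Ī = 37 968 750 mm⁴.
Hole 1 (subtracted): ⌀18, A = 254.5 mm², x = 45 mm, Ī = 5 153 mm⁴.
Hole 2 (subtracted): ⌀18, A = 254.5 mm², x = 90 mm, Ī = 5 153 mm⁴.
Hole 3 (subtracted): ⌀18, A = 254.5 mm², x = 135 mm, Ī = 5 153 mm⁴.
Hole 4 (subtracted): ⌀18, A = 254.5 mm², x = 180 mm, Ī = 5 153 mm⁴.
By symmetry the centroid is at mid-width, x̄ = 112.5 mm.
Transfer each piece to the centroidal y-axis using Ī + A·d² with d = x − 112.5:
  plate: d = 0 mm → contributes +37 968 750 mm⁴
  hole 1: d = -67.5 mm → contributes −1 164 577 mm⁴
  hole 2: d = -22.5 mm → contributes −133 978 mm⁴
  hole 3: d = 22.5 mm → contributes −133 978 mm⁴
  hole 4: d = 67.5 mm → contributes −1 164 577 mm⁴
Total I = 35 371 639 mm⁴.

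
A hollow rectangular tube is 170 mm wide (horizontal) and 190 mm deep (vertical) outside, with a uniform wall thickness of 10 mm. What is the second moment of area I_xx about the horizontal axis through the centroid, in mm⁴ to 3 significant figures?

I_xx ≈ 3.58 × 10⁷ mm⁴

Decompose the section into non-overlapping parts with the origin at the bottom-left of its bounding rectangle.
Outer rectangle: 170 × 190, A = 32 300 mm², y = 95 mm, Ī = 97 169 167 mm⁴.
Inner void (subtracted): 150 × 170, A = 25 500 mm², y = 95 mm, Ī = 61 412 500 mm⁴.
By symmetry the centroid is at mid-height, ȳ = 95 mm.
All pieces are centred on the horizontal axis through the centroid, so I = ΣĪ (holes subtracted) = 35 756 667 mm⁴.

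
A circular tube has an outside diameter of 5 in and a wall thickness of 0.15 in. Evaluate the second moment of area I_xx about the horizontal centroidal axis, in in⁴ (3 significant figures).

I_xx ≈ 6.73 in⁴

Break the section into simple shapes (no overlaps), measuring from the bottom-left corner of the bounding box.
Outer circle: ⌀5, A = 19.635 in², y = 2.5 in, Ī = 30.68 in⁴.
Bore (subtracted): ⌀4.7, A = 17.349 in², y = 2.5 in, Ī = 23.953 in⁴.
By symmetry the centroid is at mid-height, ȳ = 2.5 in.
All pieces are centred on the horizontal centroidal axis, so I = ΣĪ (holes subtracted) = 6.7265 in⁴.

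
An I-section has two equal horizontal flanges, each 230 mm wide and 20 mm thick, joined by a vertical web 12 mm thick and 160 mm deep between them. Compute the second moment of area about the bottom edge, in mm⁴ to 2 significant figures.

I_base ≈ 1.9 × 10⁸ mm⁴

Decompose the section into non-overlapping parts with the origin at the bottom-left of its bounding rectangle.
Bottom flange: 230 × 20, A = 4 600 mm², y = 10 mm, Ī = 153 333 mm⁴.
Web: 12 × 160, A = 1 920 mm², y = 100 mm, Ī = 4 096 000 mm⁴.
Top flange: 230 × 20, A = 4 600 mm², y = 190 mm, Ī = 153 333 mm⁴.
Transfer each piece to a horizontal axis along the bottom face using Ī + A·d² with d = y − 0:
  bottom flange: d = 10 mm → contributes +613 333 mm⁴
  web: d = 100 mm → contributes +23 296 000 mm⁴
  top flange: d = 190 mm → contributes +166 213 333 mm⁴
Total I = 190 122 667 mm⁴.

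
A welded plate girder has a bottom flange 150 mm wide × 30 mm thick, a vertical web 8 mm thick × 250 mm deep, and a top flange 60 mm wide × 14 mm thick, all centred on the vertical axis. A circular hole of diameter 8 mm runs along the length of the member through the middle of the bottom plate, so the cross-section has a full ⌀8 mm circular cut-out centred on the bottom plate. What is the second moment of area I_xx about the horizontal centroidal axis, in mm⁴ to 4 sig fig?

I_xx ≈ 7.665 × 10⁷ mm⁴

Decompose the section into non-overlapping parts with the origin at the bottom-left of its bounding rectangle.
Bottom plate: 150 × 30, A = 4 500 mm², y = 15 mm, Ī = 337 500 mm⁴.
Web plate: 8 × 250, A = 2 000 mm², y = 155 mm, Ī = 10 416 667 mm⁴.
Top plate: 60 × 14, A = 840 mm², y = 287 mm, Ī = 13 720 mm⁴.
Hole (subtracted): ⌀8, A = 50.2655 mm², y = 15 mm, Ī = 201.062 mm⁴.
Centroid: ȳ = ΣA·y / ΣA = 84.7529 mm.
Transfer each piece to the horizontal centroidal axis using Ī + A·d² with d = y − 84.7529:
  bottom plate: d = -69.7529 mm → contributes +22 232 091 mm⁴
  web plate: d = 70.2471 mm → contributes +20 285 982 mm⁴
  top plate: d = 202.247 mm → contributes +34 372 993 mm⁴
  hole: d = -69.7529 mm → contributes −244 766 mm⁴
Total I = 76 646 300 mm⁴.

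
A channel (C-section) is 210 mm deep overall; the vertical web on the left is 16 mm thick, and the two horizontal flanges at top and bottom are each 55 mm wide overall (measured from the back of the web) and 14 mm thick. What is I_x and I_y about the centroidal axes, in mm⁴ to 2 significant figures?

I_x ≈ 2.3 × 10⁷ mm⁴, I_y ≈ 8.3 × 10⁵ mm⁴

Decompose the section into non-overlapping parts with the origin at the bottom-left of its bounding rectangle.
Web: 16 × 210, A = 3 360 mm², y = 105 mm, Ī = 12 348 000 mm⁴.
Top flange (beyond web): 39 × 14, A = 546 mm², y = 203 mm, Ī = 8 918 mm⁴.
Bottom flange (beyond web): 39 × 14, A = 546 mm², y = 7 mm, Ī = 8 918 mm⁴.
By symmetry the centroid is at mid-height, ȳ = 105 mm.
Transfer each piece to the centroidal x-axis using Ī + A·d² with d = y − 105:
  web: d = 0 mm → contributes +12 348 000 mm⁴
  top flange (beyond web): d = 98 mm → contributes +5 252 702 mm⁴
  bottom flange (beyond web): d = -98 mm → contributes +5 252 702 mm⁴
Total I = 22 853 404 mm⁴.
For the y-axis: x̄ = 14.75 mm.
Repeating about the centroidal y-axis gives I_y = 833 355 mm⁴.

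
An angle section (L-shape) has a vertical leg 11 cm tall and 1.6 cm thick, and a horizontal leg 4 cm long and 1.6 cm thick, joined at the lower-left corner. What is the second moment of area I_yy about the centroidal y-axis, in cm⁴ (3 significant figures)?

I_yy ≈ 18.2 cm⁴

Split into non-overlapping primitives; take the origin at the lower-left of the bounding box.
Vertical leg: 1.6 × 11, A = 17.6 cm², x = 0.8 cm, Ī = 3.7547 cm⁴.
Horizontal leg (remainder): 2.4 × 1.6, A = 3.84 cm², x = 2.8 cm, Ī = 1.8432 cm⁴.
Centroid: x̄ = ΣA·x / ΣA = 1.1582 cm.
Transfer each piece to the centroidal y-axis using Ī + A·d² with d = x − 1.1582:
  vertical leg: d = -0.35821 cm → contributes +6.013 cm⁴
  horizontal leg (remainder): d = 1.6418 cm → contributes +12.194 cm⁴
Total I = 18.207 cm⁴.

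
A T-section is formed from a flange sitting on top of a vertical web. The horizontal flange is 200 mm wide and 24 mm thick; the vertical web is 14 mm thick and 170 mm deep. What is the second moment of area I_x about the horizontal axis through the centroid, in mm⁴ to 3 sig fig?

Break the section into simple shapes (no overlaps), measuring from the bottom-left corner of the bounding box.
Flange: 200 × 24, A = 4 800 mm², y = 182 mm, Ī = 230 400 mm⁴.
Web: 14 × 170, A = 2 380 mm², y = 85 mm, Ī = 5 731 833 mm⁴.
Centroid: ȳ = ΣA·y / ΣA = 149.85 mm.
Transfer each piece to the horizontal axis through the centroid using Ī + A·d² with d = y − 149.85:
  flange: d = 32.153 mm → contributes +5 192 777 mm⁴
  web: d = -64.847 mm → contributes +15 739 988 mm⁴
Total I = 20 932 765 mm⁴.

I_x ≈ 2.09 × 10⁷ mm⁴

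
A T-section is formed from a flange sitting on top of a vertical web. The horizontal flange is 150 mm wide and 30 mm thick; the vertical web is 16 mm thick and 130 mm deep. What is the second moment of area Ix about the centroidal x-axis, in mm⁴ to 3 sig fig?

Decompose the section into non-overlapping parts with the origin at the bottom-left of its bounding rectangle.
Flange: 150 × 30, A = 4 500 mm², y = 145 mm, Ī = 337 500 mm⁴.
Web: 16 × 130, A = 2 080 mm², y = 65 mm, Ī = 2 929 333 mm⁴.
Centroid: ȳ = ΣA·y / ΣA = 119.71 mm.
Transfer each piece to the centroidal x-axis using Ī + A·d² with d = y − 119.71:
  flange: d = 25.289 mm → contributes +3 215 345 mm⁴
  web: d = -54.711 mm → contributes +9 155 440 mm⁴
Total I = 12 370 785 mm⁴.

Ix ≈ 1.24 × 10⁷ mm⁴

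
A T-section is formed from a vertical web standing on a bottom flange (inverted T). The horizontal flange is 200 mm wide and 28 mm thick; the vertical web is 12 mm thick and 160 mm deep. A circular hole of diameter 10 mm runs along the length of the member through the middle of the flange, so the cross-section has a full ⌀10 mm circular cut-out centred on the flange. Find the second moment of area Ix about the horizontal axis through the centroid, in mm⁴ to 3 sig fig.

Ix ≈ 1.70 × 10⁷ mm⁴

Split into non-overlapping primitives; take the origin at the lower-left of the bounding box.
Flange: 200 × 28, A = 5 600 mm², y = 14 mm, Ī = 365 867 mm⁴.
Web: 12 × 160, A = 1 920 mm², y = 108 mm, Ī = 4 096 000 mm⁴.
Hole (subtracted): ⌀10, A = 78.54 mm², y = 14 mm, Ī = 490.87 mm⁴.
Centroid: ȳ = ΣA·y / ΣA = 38.253 mm.
Transfer each piece to the horizontal axis through the centroid using Ī + A·d² with d = y − 38.253:
  flange: d = -24.253 mm → contributes +3 659 914 mm⁴
  web: d = 69.747 mm → contributes +13 436 035 mm⁴
  hole: d = -24.253 mm → contributes −46 690 mm⁴
Total I = 17 049 259 mm⁴.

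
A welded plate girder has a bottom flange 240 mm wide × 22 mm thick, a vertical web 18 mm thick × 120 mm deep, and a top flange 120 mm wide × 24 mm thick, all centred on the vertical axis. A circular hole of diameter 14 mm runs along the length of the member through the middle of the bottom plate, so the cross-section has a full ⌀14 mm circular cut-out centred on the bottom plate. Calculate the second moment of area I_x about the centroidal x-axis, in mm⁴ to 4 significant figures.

Break the section into simple shapes (no overlaps), measuring from the bottom-left corner of the bounding box.
Bottom plate: 240 × 22, A = 5 280 mm², y = 11 mm, Ī = 212 960 mm⁴.
Web plate: 18 × 120, A = 2 160 mm², y = 82 mm, Ī = 2 592 000 mm⁴.
Top plate: 120 × 24, A = 2 880 mm², y = 154 mm, Ī = 138 240 mm⁴.
Hole (subtracted): ⌀14, A = 153.938 mm², y = 11 mm, Ī = 1885.74 mm⁴.
Centroid: ȳ = ΣA·y / ΣA = 66.5967 mm.
Transfer each piece to the centroidal x-axis using Ī + A·d² with d = y − 66.5967:
  bottom plate: d = -55.5967 mm → contributes +16 533 432 mm⁴
  web plate: d = 15.4033 mm → contributes +3 104 482 mm⁴
  top plate: d = 87.4033 mm → contributes +22 139 505 mm⁴
  hole: d = -55.5967 mm → contributes −477 708 mm⁴
Total I = 41 299 711 mm⁴.

I_x ≈ 4.130 × 10⁷ mm⁴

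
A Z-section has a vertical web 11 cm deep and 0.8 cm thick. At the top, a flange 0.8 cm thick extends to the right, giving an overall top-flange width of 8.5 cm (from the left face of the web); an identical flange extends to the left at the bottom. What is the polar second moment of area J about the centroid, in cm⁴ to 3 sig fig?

J ≈ 694 cm⁴

Split into non-overlapping primitives; take the origin at the lower-left of the bounding box.
Web: 0.8 × 11, A = 8.8 cm², y = 5.5 cm, Ī = 88.733 cm⁴.
Top flange (beyond web): 7.7 × 0.8, A = 6.16 cm², y = 10.6 cm, Ī = 0.32853 cm⁴.
Bottom flange (beyond web): 7.7 × 0.8, A = 6.16 cm², y = 0.4 cm, Ī = 0.32853 cm⁴.
Centroid: ȳ = ΣA·y / ΣA = 5.5 cm.
Transfer each piece to the centroidal x-axis using Ī + A·d² with d = y − 5.5:
  web: d = 0 cm → contributes +88.733 cm⁴
  top flange (beyond web): d = 5.1 cm → contributes +160.55 cm⁴
  bottom flange (beyond web): d = -5.1 cm → contributes +160.55 cm⁴
Total I = 409.83 cm⁴.
For the y-axis: x̄ = 8.1 cm.
Repeating about the centroidal y-axis gives I_y = 283.87 cm⁴.
Polar second moment: J = I_x + I_y = 693.7 cm⁴.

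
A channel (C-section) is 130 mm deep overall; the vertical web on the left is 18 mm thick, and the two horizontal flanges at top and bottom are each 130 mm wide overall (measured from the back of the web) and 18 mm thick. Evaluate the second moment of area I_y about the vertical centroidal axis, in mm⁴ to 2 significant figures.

Split into non-overlapping primitives; take the origin at the lower-left of the bounding box.
Web: 18 × 130, A = 2 340 mm², x = 9 mm, Ī = 63 180 mm⁴.
Top flange (beyond web): 112 × 18, A = 2 016 mm², x = 74 mm, Ī = 2 107 392 mm⁴.
Bottom flange (beyond web): 112 × 18, A = 2 016 mm², x = 74 mm, Ī = 2 107 392 mm⁴.
Centroid: x̄ = ΣA·x / ΣA = 50.13 mm.
Transfer each piece to the vertical centroidal axis using Ī + A·d² with d = x − 50.13:
  web: d = -41.13 mm → contributes +4 021 693 mm⁴
  top flange (beyond web): d = 23.87 mm → contributes +3 256 068 mm⁴
  bottom flange (beyond web): d = 23.87 mm → contributes +3 256 068 mm⁴
Total I = 10 533 828 mm⁴.

I_y ≈ 1.1 × 10⁷ mm⁴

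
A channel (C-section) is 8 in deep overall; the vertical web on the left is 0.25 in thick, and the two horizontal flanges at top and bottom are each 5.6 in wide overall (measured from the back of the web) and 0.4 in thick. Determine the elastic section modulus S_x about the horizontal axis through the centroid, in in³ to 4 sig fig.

Treat the section as a set of non-overlapping primitives; coordinates are from the bounding-box lower-left.
Web: 0.25 × 8, A = 2 in², y = 4 in, Ī = 10.6667 in⁴.
Top flange (beyond web): 5.35 × 0.4, A = 2.14 in², y = 7.8 in, Ī = 0.0285333 in⁴.
Bottom flange (beyond web): 5.35 × 0.4, A = 2.14 in², y = 0.2 in, Ī = 0.0285333 in⁴.
By symmetry the centroid is at mid-height, ȳ = 4 in.
Transfer each piece to the horizontal axis through the centroid using Ī + A·d² with d = y − 4:
  web: d = 0 in → contributes +10.6667 in⁴
  top flange (beyond web): d = 3.8 in → contributes +30.9301 in⁴
  bottom flange (beyond web): d = -3.8 in → contributes +30.9301 in⁴
Total I = 72.5269 in⁴.
Extreme fibre distance c = 4 in; S = I/c = 18.1317 in³.

S_x ≈ 18.13 in³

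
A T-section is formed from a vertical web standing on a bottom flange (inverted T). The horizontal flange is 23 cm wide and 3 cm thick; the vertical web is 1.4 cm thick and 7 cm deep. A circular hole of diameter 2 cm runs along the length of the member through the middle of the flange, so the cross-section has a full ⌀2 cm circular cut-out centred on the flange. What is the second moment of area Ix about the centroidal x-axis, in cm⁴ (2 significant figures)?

Treat the section as a set of non-overlapping primitives; coordinates are from the bounding-box lower-left.
Flange: 23 × 3, A = 69 cm², y = 1.5 cm, Ī = 51.75 cm⁴.
Web: 1.4 × 7, A = 9.8 cm², y = 6.5 cm, Ī = 40.02 cm⁴.
Hole (subtracted): ⌀2, A = 3.142 cm², y = 1.5 cm, Ī = 0.7854 cm⁴.
Centroid: ȳ = ΣA·y / ΣA = 2.148 cm.
Transfer each piece to the centroidal x-axis using Ī + A·d² with d = y − 2.148:
  flange: d = -0.6476 cm → contributes +80.69 cm⁴
  web: d = 4.352 cm → contributes +225.7 cm⁴
  hole: d = -0.6476 cm → contributes −2.103 cm⁴
Total I = 304.2 cm⁴.

Ix ≈ 300 cm⁴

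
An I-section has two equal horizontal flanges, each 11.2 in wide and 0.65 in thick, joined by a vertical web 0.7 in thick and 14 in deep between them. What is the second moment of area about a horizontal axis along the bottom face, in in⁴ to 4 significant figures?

I_base ≈ 2367 in⁴

Split into non-overlapping primitives; take the origin at the lower-left of the bounding box.
Bottom flange: 11.2 × 0.65, A = 7.28 in², y = 0.325 in, Ī = 0.256317 in⁴.
Web: 0.7 × 14, A = 9.8 in², y = 7.65 in, Ī = 160.067 in⁴.
Top flange: 11.2 × 0.65, A = 7.28 in², y = 14.975 in, Ī = 0.256317 in⁴.
Transfer each piece to the bottom edge using Ī + A·d² with d = y − 0:
  bottom flange: d = 0.325 in → contributes +1.02527 in⁴
  web: d = 7.65 in → contributes +733.587 in⁴
  top flange: d = 14.975 in → contributes +1632.8 in⁴
Total I = 2367.41 in⁴.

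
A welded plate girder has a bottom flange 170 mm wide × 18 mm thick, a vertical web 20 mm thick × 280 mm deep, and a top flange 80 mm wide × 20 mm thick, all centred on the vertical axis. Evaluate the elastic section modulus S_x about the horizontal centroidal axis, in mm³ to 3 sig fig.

S_x ≈ 7.52 × 10⁵ mm³

Split into non-overlapping primitives; take the origin at the lower-left of the bounding box.
Bottom plate: 170 × 18, A = 3 060 mm², y = 9 mm, Ī = 82 620 mm⁴.
Web plate: 20 × 280, A = 5 600 mm², y = 158 mm, Ī = 36 586 667 mm⁴.
Top plate: 80 × 20, A = 1 600 mm², y = 308 mm, Ī = 53 333 mm⁴.
Centroid: ȳ = ΣA·y / ΣA = 136.95 mm.
Transfer each piece to the horizontal centroidal axis using Ī + A·d² with d = y − 136.95:
  bottom plate: d = -127.95 mm → contributes +50 181 018 mm⁴
  web plate: d = 21.047 mm → contributes +39 067 282 mm⁴
  top plate: d = 171.05 mm → contributes +46 864 537 mm⁴
Total I = 136 112 838 mm⁴.
Extreme fibre distance c = 181.05 mm; S = I/c = 751 810 mm³.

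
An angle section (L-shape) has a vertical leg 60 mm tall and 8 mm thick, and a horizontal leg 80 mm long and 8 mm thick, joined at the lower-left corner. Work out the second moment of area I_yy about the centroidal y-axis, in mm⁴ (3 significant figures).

Decompose the section into non-overlapping parts with the origin at the bottom-left of its bounding rectangle.
Vertical leg: 8 × 60, A = 480 mm², x = 4 mm, Ī = 2 560 mm⁴.
Horizontal leg (remainder): 72 × 8, A = 576 mm², x = 44 mm, Ī = 248 832 mm⁴.
Centroid: x̄ = ΣA·x / ΣA = 25.818 mm.
Transfer each piece to the centroidal y-axis using Ī + A·d² with d = x − 25.818:
  vertical leg: d = -21.818 mm → contributes +231 056 mm⁴
  horizontal leg (remainder): d = 18.182 mm → contributes +439 245 mm⁴
Total I = 670 301 mm⁴.

I_yy ≈ 6.70 × 10⁵ mm⁴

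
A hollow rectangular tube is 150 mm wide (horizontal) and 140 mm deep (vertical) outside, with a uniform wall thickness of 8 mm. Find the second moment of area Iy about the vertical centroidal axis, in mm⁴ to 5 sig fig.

Split into non-overlapping primitives; take the origin at the lower-left of the bounding box.
Outer rectangle: 150 × 140, A = 21 000 mm², x = 75 mm, Ī = 39 375 000 mm⁴.
Inner void (subtracted): 134 × 124, A = 16 616 mm², x = 75 mm, Ī = 24 863 075 mm⁴.
By symmetry the centroid is at mid-width, x̄ = 75 mm.
All pieces are centred on the vertical centroidal axis, so I = ΣĪ (holes subtracted) = 14 511 925 mm⁴.

Iy ≈ 1.4512 × 10⁷ mm⁴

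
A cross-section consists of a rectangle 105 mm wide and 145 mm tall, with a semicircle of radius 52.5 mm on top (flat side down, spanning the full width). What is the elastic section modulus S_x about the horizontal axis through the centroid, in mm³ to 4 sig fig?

S_x ≈ 5.556 × 10⁵ mm³

Break the section into simple shapes (no overlaps), measuring from the bottom-left corner of the bounding box.
Rectangular body: 105 × 145, A = 15 225 mm², y = 72.5 mm, Ī = 26 675 469 mm⁴.
Semicircular cap: semicircle r = 52.5, A = 4329.51 mm², y = 167.282 mm, Ī = 833 814 mm⁴.
Centroid: ȳ = ΣA·y / ΣA = 93.4853 mm.
Transfer each piece to the horizontal axis through the centroid using Ī + A·d² with d = y − 93.4853:
  rectangular body: d = -20.9853 mm → contributes +33 380 324 mm⁴
  semicircular cap: d = 73.7963 mm → contributes +24 411 884 mm⁴
Total I = 57 792 208 mm⁴.
Extreme fibre distance c = 104.015 mm; S = I/c = 555 616 mm³.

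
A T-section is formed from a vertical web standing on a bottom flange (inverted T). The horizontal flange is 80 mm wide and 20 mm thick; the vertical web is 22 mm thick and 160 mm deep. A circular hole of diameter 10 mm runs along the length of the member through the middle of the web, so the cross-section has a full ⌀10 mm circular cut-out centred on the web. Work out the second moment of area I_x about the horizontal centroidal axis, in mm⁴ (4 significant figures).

Break the section into simple shapes (no overlaps), measuring from the bottom-left corner of the bounding box.
Flange: 80 × 20, A = 1 600 mm², y = 10 mm, Ī = 53333.3 mm⁴.
Web: 22 × 160, A = 3 520 mm², y = 100 mm, Ī = 7 509 333 mm⁴.
Hole (subtracted): ⌀10, A = 78.5398 mm², y = 100 mm, Ī = 490.874 mm⁴.
Centroid: ȳ = ΣA·y / ΣA = 71.4368 mm.
Transfer each piece to the horizontal centroidal axis using Ī + A·d² with d = y − 71.4368:
  flange: d = -61.4368 mm → contributes +6 092 511 mm⁴
  web: d = 28.5632 mm → contributes +10 381 138 mm⁴
  hole: d = 28.5632 mm → contributes −64567.9 mm⁴
Total I = 16 409 082 mm⁴.

I_x ≈ 1.641 × 10⁷ mm⁴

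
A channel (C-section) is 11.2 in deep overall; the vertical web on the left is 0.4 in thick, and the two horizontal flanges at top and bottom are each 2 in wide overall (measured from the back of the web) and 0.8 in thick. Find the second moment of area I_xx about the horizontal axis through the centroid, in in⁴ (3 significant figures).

I_xx ≈ 116 in⁴

Treat the section as a set of non-overlapping primitives; coordinates are from the bounding-box lower-left.
Web: 0.4 × 11.2, A = 4.48 in², y = 5.6 in, Ī = 46.831 in⁴.
Top flange (beyond web): 1.6 × 0.8, A = 1.28 in², y = 10.8 in, Ī = 0.068267 in⁴.
Bottom flange (beyond web): 1.6 × 0.8, A = 1.28 in², y = 0.4 in, Ī = 0.068267 in⁴.
By symmetry the centroid is at mid-height, ȳ = 5.6 in.
Transfer each piece to the horizontal axis through the centroid using Ī + A·d² with d = y − 5.6:
  web: d = 0 in → contributes +46.831 in⁴
  top flange (beyond web): d = 5.2 in → contributes +34.679 in⁴
  bottom flange (beyond web): d = -5.2 in → contributes +34.679 in⁴
Total I = 116.19 in⁴.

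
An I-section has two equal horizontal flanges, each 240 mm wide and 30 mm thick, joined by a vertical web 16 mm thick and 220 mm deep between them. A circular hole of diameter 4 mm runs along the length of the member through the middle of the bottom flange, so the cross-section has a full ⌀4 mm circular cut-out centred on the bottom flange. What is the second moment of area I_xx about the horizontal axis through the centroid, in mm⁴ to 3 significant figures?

Treat the section as a set of non-overlapping primitives; coordinates are from the bounding-box lower-left.
Bottom flange: 240 × 30, A = 7 200 mm², y = 15 mm, Ī = 540 000 mm⁴.
Web: 16 × 220, A = 3 520 mm², y = 140 mm, Ī = 14 197 333 mm⁴.
Top flange: 240 × 30, A = 7 200 mm², y = 265 mm, Ī = 540 000 mm⁴.
Hole (subtracted): ⌀4, A = 12.566 mm², y = 15 mm, Ī = 12.566 mm⁴.
Centroid: ȳ = ΣA·y / ΣA = 140.09 mm.
Transfer each piece to the horizontal axis through the centroid using Ī + A·d² with d = y − 140.09:
  bottom flange: d = -125.09 mm → contributes +113 197 947 mm⁴
  web: d = -0.087718 mm → contributes +14 197 360 mm⁴
  top flange: d = 124.91 mm → contributes +112 882 164 mm⁴
  hole: d = -125.09 mm → contributes −196 638 mm⁴
Total I = 240 080 833 mm⁴.

I_xx ≈ 2.40 × 10⁸ mm⁴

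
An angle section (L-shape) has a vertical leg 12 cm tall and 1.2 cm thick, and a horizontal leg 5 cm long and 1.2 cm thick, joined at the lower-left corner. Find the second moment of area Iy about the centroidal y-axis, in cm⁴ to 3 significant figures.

Iy ≈ 28.9 cm⁴

Split into non-overlapping primitives; take the origin at the lower-left of the bounding box.
Vertical leg: 1.2 × 12, A = 14.4 cm², x = 0.6 cm, Ī = 1.728 cm⁴.
Horizontal leg (remainder): 3.8 × 1.2, A = 4.56 cm², x = 3.1 cm, Ī = 5.4872 cm⁴.
Centroid: x̄ = ΣA·x / ΣA = 1.2013 cm.
Transfer each piece to the centroidal y-axis using Ī + A·d² with d = x − 1.2013:
  vertical leg: d = -0.60127 cm → contributes +6.9339 cm⁴
  horizontal leg (remainder): d = 1.8987 cm → contributes +21.927 cm⁴
Total I = 28.861 cm⁴.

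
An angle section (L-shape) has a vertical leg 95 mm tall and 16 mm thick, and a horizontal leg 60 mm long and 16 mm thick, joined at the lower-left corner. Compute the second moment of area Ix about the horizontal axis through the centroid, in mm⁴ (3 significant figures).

Ix ≈ 1.91 × 10⁶ mm⁴

Break the section into simple shapes (no overlaps), measuring from the bottom-left corner of the bounding box.
Vertical leg: 16 × 95, A = 1 520 mm², y = 47.5 mm, Ī = 1 143 167 mm⁴.
Horizontal leg (remainder): 44 × 16, A = 704 mm², y = 8 mm, Ī = 15 019 mm⁴.
Centroid: ȳ = ΣA·y / ΣA = 34.996 mm.
Transfer each piece to the horizontal axis through the centroid using Ī + A·d² with d = y − 34.996:
  vertical leg: d = 12.504 mm → contributes +1 380 803 mm⁴
  horizontal leg (remainder): d = -26.996 mm → contributes +528 098 mm⁴
Total I = 1 908 901 mm⁴.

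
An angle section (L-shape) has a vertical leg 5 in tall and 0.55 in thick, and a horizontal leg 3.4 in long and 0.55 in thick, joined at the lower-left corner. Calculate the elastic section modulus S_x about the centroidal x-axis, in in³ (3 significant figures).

Decompose the section into non-overlapping parts with the origin at the bottom-left of its bounding rectangle.
Vertical leg: 0.55 × 5, A = 2.75 in², y = 2.5 in, Ī = 5.7292 in⁴.
Horizontal leg (remainder): 2.85 × 0.55, A = 1.5675 in², y = 0.275 in, Ī = 0.039514 in⁴.
Centroid: ȳ = ΣA·y / ΣA = 1.6922 in.
Transfer each piece to the centroidal x-axis using Ī + A·d² with d = y − 1.6922:
  vertical leg: d = 0.8078 in → contributes +7.5237 in⁴
  horizontal leg (remainder): d = -1.4172 in → contributes +3.1878 in⁴
Total I = 10.711 in⁴.
Extreme fibre distance c = 3.3078 in; S = I/c = 3.2382 in³.

S_x ≈ 3.24 in³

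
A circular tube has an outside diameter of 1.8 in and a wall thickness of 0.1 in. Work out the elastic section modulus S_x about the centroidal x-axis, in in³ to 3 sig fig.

Treat the section as a set of non-overlapping primitives; coordinates are from the bounding-box lower-left.
Outer circle: ⌀1.8, A = 2.5447 in², y = 0.9 in, Ī = 0.5153 in⁴.
Bore (subtracted): ⌀1.6, A = 2.0106 in², y = 0.9 in, Ī = 0.3217 in⁴.
By symmetry the centroid is at mid-height, ȳ = 0.9 in.
All pieces are centred on the centroidal x-axis, so I = ΣĪ (holes subtracted) = 0.1936 in⁴.
Extreme fibre distance c = 0.9 in; S = I/c = 0.21511 in³.

S_x ≈ 0.215 in³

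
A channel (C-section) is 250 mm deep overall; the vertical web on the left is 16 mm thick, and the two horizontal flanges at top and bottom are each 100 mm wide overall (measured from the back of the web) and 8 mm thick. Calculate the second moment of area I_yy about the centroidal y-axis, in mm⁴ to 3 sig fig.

I_yy ≈ 3.39 × 10⁶ mm⁴

Treat the section as a set of non-overlapping primitives; coordinates are from the bounding-box lower-left.
Web: 16 × 250, A = 4 000 mm², x = 8 mm, Ī = 85 333 mm⁴.
Top flange (beyond web): 84 × 8, A = 672 mm², x = 58 mm, Ī = 395 136 mm⁴.
Bottom flange (beyond web): 84 × 8, A = 672 mm², x = 58 mm, Ī = 395 136 mm⁴.
Centroid: x̄ = ΣA·x / ΣA = 20.575 mm.
Transfer each piece to the centroidal y-axis using Ī + A·d² with d = x − 20.575:
  web: d = -12.575 mm → contributes +717 841 mm⁴
  top flange (beyond web): d = 37.425 mm → contributes +1 336 367 mm⁴
  bottom flange (beyond web): d = 37.425 mm → contributes +1 336 367 mm⁴
Total I = 3 390 575 mm⁴.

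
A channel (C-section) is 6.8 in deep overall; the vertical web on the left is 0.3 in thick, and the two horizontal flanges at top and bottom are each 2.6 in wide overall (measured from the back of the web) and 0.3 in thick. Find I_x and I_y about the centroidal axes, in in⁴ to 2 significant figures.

Decompose the section into non-overlapping parts with the origin at the bottom-left of its bounding rectangle.
Web: 0.3 × 6.8, A = 2.04 in², y = 3.4 in, Ī = 7.861 in⁴.
Top flange (beyond web): 2.3 × 0.3, A = 0.69 in², y = 6.65 in, Ī = 0.005175 in⁴.
Bottom flange (beyond web): 2.3 × 0.3, A = 0.69 in², y = 0.15 in, Ī = 0.005175 in⁴.
By symmetry the centroid is at mid-height, ȳ = 3.4 in.
Transfer each piece to the centroidal x-axis using Ī + A·d² with d = y − 3.4:
  web: d = 0 in → contributes +7.861 in⁴
  top flange (beyond web): d = 3.25 in → contributes +7.293 in⁴
  bottom flange (beyond web): d = -3.25 in → contributes +7.293 in⁴
Total I = 22.45 in⁴.
For the y-axis: x̄ = 0.6746 in.
Repeating about the centroidal y-axis gives I_y = 2.015 in⁴.

I_x ≈ 22 in⁴, I_y ≈ 2.0 in⁴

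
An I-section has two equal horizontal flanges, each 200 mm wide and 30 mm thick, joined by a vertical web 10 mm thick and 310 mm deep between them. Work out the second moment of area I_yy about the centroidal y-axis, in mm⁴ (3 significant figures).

I_yy ≈ 4.00 × 10⁷ mm⁴

Break the section into simple shapes (no overlaps), measuring from the bottom-left corner of the bounding box.
Bottom flange: 200 × 30, A = 6 000 mm², x = 100 mm, Ī = 20 000 000 mm⁴.
Web: 10 × 310, A = 3 100 mm², x = 100 mm, Ī = 25 833 mm⁴.
Top flange: 200 × 30, A = 6 000 mm², x = 100 mm, Ī = 20 000 000 mm⁴.
By symmetry the centroid is at mid-width, x̄ = 100 mm.
All pieces are centred on the centroidal y-axis, so I = ΣĪ = 40 025 833 mm⁴.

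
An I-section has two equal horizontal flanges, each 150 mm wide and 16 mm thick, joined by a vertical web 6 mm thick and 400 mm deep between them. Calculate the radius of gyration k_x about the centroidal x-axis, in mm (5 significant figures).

k_x ≈ 182.49 mm

Break the section into simple shapes (no overlaps), measuring from the bottom-left corner of the bounding box.
Bottom flange: 150 × 16, A = 2 400 mm², y = 8 mm, Ī = 51 200 mm⁴.
Web: 6 × 400, A = 2 400 mm², y = 216 mm, Ī = 32 000 000 mm⁴.
Top flange: 150 × 16, A = 2 400 mm², y = 424 mm, Ī = 51 200 mm⁴.
By symmetry the centroid is at mid-height, ȳ = 216 mm.
Transfer each piece to the centroidal x-axis using Ī + A·d² with d = y − 216:
  bottom flange: d = -208 mm → contributes +103 884 800 mm⁴
  web: d = 0 mm → contributes +32 000 000 mm⁴
  top flange: d = 208 mm → contributes +103 884 800 mm⁴
Total I = 239 769 600 mm⁴.
Radius of gyration: k = √(I/A) = √(239 769 600 / 7 200) = 182.4865 mm.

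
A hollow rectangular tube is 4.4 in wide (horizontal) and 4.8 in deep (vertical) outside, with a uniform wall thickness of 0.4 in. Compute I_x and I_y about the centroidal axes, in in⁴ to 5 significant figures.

I_x ≈ 21.350 in⁴, I_y ≈ 18.522 in⁴

Break the section into simple shapes (no overlaps), measuring from the bottom-left corner of the bounding box.
Outer rectangle: 4.4 × 4.8, A = 21.12 in², y = 2.4 in, Ī = 40.5504 in⁴.
Inner void (subtracted): 3.6 × 4, A = 14.4 in², y = 2.4 in, Ī = 19.2 in⁴.
By symmetry the centroid is at mid-height, ȳ = 2.4 in.
All pieces are centred on the centroidal x-axis, so I = ΣĪ (holes subtracted) = 21.3504 in⁴.
Repeating about the centroidal y-axis gives I_y = 18.5216 in⁴.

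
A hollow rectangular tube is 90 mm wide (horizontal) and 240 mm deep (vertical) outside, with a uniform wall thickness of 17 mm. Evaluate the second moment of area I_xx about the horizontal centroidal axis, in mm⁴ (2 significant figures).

Treat the section as a set of non-overlapping primitives; coordinates are from the bounding-box lower-left.
Outer rectangle: 90 × 240, A = 21 600 mm², y = 120 mm, Ī = 103 680 000 mm⁴.
Inner void (subtracted): 56 × 206, A = 11 536 mm², y = 120 mm, Ī = 40 795 141 mm⁴.
By symmetry the centroid is at mid-height, ȳ = 120 mm.
All pieces are centred on the horizontal centroidal axis, so I = ΣĪ (holes subtracted) = 62 884 859 mm⁴.

I_xx ≈ 6.3 × 10⁷ mm⁴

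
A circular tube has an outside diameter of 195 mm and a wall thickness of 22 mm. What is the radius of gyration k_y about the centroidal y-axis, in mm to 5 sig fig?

k_y ≈ 61.657 mm

Split into non-overlapping primitives; take the origin at the lower-left of the bounding box.
Outer circle: ⌀195, A = 29864.77 mm², x = 97.5 mm, Ī = 70 975 481 mm⁴.
Bore (subtracted): ⌀151, A = 17907.86 mm², x = 97.5 mm, Ī = 25 519 825 mm⁴.
By symmetry the centroid is at mid-width, x̄ = 97.5 mm.
All pieces are centred on the centroidal y-axis, so I = ΣĪ (holes subtracted) = 45 455 656 mm⁴.
Radius of gyration: k = √(I/A) = √(45 455 656 / 11956.9) = 61.65732 mm.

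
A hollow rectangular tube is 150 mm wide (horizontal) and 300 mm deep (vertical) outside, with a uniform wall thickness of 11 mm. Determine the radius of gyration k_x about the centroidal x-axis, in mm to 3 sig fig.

Decompose the section into non-overlapping parts with the origin at the bottom-left of its bounding rectangle.
Outer rectangle: 150 × 300, A = 45 000 mm², y = 150 mm, Ī = 337 500 000 mm⁴.
Inner void (subtracted): 128 × 278, A = 35 584 mm², y = 150 mm, Ī = 229 172 821 mm⁴.
By symmetry the centroid is at mid-height, ȳ = 150 mm.
All pieces are centred on the centroidal x-axis, so I = ΣĪ (holes subtracted) = 108 327 179 mm⁴.
Radius of gyration: k = √(I/A) = √(108 327 179 / 9 416) = 107.26 mm.

k_x ≈ 107 mm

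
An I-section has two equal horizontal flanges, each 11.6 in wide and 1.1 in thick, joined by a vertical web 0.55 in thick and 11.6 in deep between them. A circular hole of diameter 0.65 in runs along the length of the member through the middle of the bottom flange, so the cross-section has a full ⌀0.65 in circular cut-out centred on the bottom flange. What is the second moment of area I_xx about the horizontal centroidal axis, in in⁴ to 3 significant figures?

Split into non-overlapping primitives; take the origin at the lower-left of the bounding box.
Bottom flange: 11.6 × 1.1, A = 12.76 in², y = 0.55 in, Ī = 1.2866 in⁴.
Web: 0.55 × 11.6, A = 6.38 in², y = 6.9 in, Ī = 71.541 in⁴.
Top flange: 11.6 × 1.1, A = 12.76 in², y = 13.25 in, Ī = 1.2866 in⁴.
Hole (subtracted): ⌀0.65, A = 0.33183 in², y = 0.55 in, Ī = 0.0087624 in⁴.
Centroid: ȳ = ΣA·y / ΣA = 6.9667 in.
Transfer each piece to the horizontal centroidal axis using Ī + A·d² with d = y − 6.9667:
  bottom flange: d = -6.4167 in → contributes +526.68 in⁴
  web: d = -0.066748 in → contributes +71.569 in⁴
  top flange: d = 6.2833 in → contributes +505.04 in⁴
  hole: d = -6.4167 in → contributes −13.672 in⁴
Total I = 1089.6 in⁴.

I_xx ≈ 1090 in⁴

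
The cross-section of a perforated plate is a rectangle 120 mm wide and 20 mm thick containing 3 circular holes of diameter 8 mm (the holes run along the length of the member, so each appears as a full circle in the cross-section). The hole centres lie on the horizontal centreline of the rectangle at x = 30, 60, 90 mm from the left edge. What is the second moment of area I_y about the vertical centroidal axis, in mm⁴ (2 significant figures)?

I_y ≈ 2.8 × 10⁶ mm⁴

Treat the section as a set of non-overlapping primitives; coordinates are from the bounding-box lower-left.
Plate: 120 × 20, A = 2 400 mm², x = 60 mm, Ī = 2 880 000 mm⁴.
Hole 1 (subtracted): ⌀8, A = 50.27 mm², x = 30 mm, Ī = 201.1 mm⁴.
Hole 2 (subtracted): ⌀8, A = 50.27 mm², x = 60 mm, Ī = 201.1 mm⁴.
Hole 3 (subtracted): ⌀8, A = 50.27 mm², x = 90 mm, Ī = 201.1 mm⁴.
By symmetry the centroid is at mid-width, x̄ = 60 mm.
Transfer each piece to the vertical centroidal axis using Ī + A·d² with d = x − 60:
  plate: d = 0 mm → contributes +2 880 000 mm⁴
  hole 1: d = -30 mm → contributes −45 440 mm⁴
  hole 2: d = 0 mm → contributes −201.1 mm⁴
  hole 3: d = 30 mm → contributes −45 440 mm⁴
Total I = 2 788 919 mm⁴.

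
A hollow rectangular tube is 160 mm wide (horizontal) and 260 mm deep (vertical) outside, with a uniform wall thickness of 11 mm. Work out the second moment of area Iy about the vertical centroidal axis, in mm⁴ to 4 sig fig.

Break the section into simple shapes (no overlaps), measuring from the bottom-left corner of the bounding box.
Outer rectangle: 160 × 260, A = 41 600 mm², x = 80 mm, Ī = 88 746 667 mm⁴.
Inner void (subtracted): 138 × 238, A = 32 844 mm², x = 80 mm, Ī = 52 123 428 mm⁴.
By symmetry the centroid is at mid-width, x̄ = 80 mm.
All pieces are centred on the vertical centroidal axis, so I = ΣĪ (holes subtracted) = 36 623 239 mm⁴.

Iy ≈ 3.662 × 10⁷ mm⁴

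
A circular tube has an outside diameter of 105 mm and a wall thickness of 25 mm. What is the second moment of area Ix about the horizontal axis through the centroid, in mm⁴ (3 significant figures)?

Ix ≈ 5.52 × 10⁶ mm⁴

Break the section into simple shapes (no overlaps), measuring from the bottom-left corner of the bounding box.
Outer circle: ⌀105, A = 8 659 mm², y = 52.5 mm, Ī = 5 966 602 mm⁴.
Bore (subtracted): ⌀55, A = 2375.8 mm², y = 52.5 mm, Ī = 449 180 mm⁴.
By symmetry the centroid is at mid-height, ȳ = 52.5 mm.
All pieces are centred on the horizontal axis through the centroid, so I = ΣĪ (holes subtracted) = 5 517 422 mm⁴.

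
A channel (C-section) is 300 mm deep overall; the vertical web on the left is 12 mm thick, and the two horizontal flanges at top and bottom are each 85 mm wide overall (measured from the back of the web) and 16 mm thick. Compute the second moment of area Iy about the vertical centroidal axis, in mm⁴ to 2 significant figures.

Treat the section as a set of non-overlapping primitives; coordinates are from the bounding-box lower-left.
Web: 12 × 300, A = 3 600 mm², x = 6 mm, Ī = 43 200 mm⁴.
Top flange (beyond web): 73 × 16, A = 1 168 mm², x = 48.5 mm, Ī = 518 689 mm⁴.
Bottom flange (beyond web): 73 × 16, A = 1 168 mm², x = 48.5 mm, Ī = 518 689 mm⁴.
Centroid: x̄ = ΣA·x / ΣA = 22.73 mm.
Transfer each piece to the vertical centroidal axis using Ī + A·d² with d = x − 22.73:
  web: d = -16.73 mm → contributes +1 050 220 mm⁴
  top flange (beyond web): d = 25.77 mm → contributes +1 294 647 mm⁴
  bottom flange (beyond web): d = 25.77 mm → contributes +1 294 647 mm⁴
Total I = 3 639 514 mm⁴.

Iy ≈ 3.6 × 10⁶ mm⁴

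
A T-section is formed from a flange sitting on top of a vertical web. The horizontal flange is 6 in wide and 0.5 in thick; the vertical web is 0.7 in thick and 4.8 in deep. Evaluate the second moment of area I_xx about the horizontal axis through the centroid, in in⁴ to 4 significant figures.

Split into non-overlapping primitives; take the origin at the lower-left of the bounding box.
Flange: 6 × 0.5, A = 3 in², y = 5.05 in, Ī = 0.0625 in⁴.
Web: 0.7 × 4.8, A = 3.36 in², y = 2.4 in, Ī = 6.4512 in⁴.
Centroid: ȳ = ΣA·y / ΣA = 3.65 in.
Transfer each piece to the horizontal axis through the centroid using Ī + A·d² with d = y − 3.65:
  flange: d = 1.4 in → contributes +5.9425 in⁴
  web: d = -1.25 in → contributes +11.7012 in⁴
Total I = 17.6437 in⁴.

I_xx ≈ 17.64 in⁴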